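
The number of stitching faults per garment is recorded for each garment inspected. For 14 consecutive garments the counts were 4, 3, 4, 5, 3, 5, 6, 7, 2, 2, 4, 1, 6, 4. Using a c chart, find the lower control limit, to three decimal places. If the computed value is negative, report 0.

c̄ = (4 + 3 + 4 + 5 + 3 + 5 + 6 + 7 + 2 + 2 + 4 + 1 + 6 + 4) / 14 = 56 / 14 = 4.0000
LCL = c̄ − 3√c̄ = 4.0000 − 3 × 2.0000 = -2.0000 → 0 (cannot be negative)

0.000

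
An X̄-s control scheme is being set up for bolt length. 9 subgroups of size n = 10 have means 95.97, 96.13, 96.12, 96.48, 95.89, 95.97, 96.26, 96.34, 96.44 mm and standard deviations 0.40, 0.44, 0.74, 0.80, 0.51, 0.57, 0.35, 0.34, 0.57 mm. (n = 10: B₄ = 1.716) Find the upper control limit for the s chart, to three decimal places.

s̄ = (0.40 + 0.44 + 0.74 + 0.80 + 0.51 + 0.57 + 0.35 + 0.34 + 0.57) / 9 = 0.5244
UCL_s = B₄·s̄ = 1.716 × 0.5244 = 0.8999

0.900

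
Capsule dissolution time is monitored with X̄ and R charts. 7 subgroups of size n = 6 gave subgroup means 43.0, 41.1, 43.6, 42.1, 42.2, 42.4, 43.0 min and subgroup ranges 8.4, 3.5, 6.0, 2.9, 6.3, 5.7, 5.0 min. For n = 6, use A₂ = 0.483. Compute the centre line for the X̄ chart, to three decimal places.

X̄̄ = (43.0 + 41.1 + 43.6 + 42.1 + 42.2 + 42.4 + 43.0) / 7 = 297.4000 / 7 = 42.4857
CL = X̄̄ = 42.4857

42.486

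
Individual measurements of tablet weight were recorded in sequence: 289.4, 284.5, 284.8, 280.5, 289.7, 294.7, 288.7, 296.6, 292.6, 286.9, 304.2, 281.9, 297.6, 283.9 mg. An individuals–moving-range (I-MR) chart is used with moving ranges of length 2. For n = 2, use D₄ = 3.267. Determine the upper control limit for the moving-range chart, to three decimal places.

29.227

Moving ranges: 4.9, 0.3, 4.3, 9.2, 5.0, 6.0, 7.9, 4.0, 5.7, 17.3, 22.3, 15.7, 13.7; M̄R̄ = 116.3000 / 13 = 8.9462
UCL_MR = D₄·M̄R̄ = 3.267 × 8.9462 = 29.2271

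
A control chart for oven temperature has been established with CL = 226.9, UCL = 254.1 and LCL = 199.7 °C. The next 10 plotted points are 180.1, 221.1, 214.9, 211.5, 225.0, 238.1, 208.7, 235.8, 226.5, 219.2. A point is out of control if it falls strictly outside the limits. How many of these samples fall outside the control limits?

Compare each point to [199.7, 254.1]: sample 1 = 180.1 < LCL.

1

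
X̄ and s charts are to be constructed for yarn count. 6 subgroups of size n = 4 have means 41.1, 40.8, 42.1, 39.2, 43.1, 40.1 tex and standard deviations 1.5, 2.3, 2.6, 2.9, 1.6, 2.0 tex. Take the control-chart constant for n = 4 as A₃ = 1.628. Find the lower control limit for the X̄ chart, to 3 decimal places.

37.566

X̄̄ = (41.1 + 40.8 + 42.1 + 39.2 + 43.1 + 40.1) / 6 = 41.0667
s̄ = (1.5 + 2.3 + 2.6 + 2.9 + 1.6 + 2.0) / 6 = 2.1500
LCL = X̄̄ − A₃·s̄ = 41.0667 − 1.628 × 2.1500 = 37.5665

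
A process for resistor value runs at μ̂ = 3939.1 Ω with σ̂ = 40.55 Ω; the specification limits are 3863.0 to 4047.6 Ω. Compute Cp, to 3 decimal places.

0.759

Cp = (USL − LSL) / (6σ̂) = (4047.6 − 3863.0) / (6 × 40.55) = 184.6000 / 243.3000 = 0.7587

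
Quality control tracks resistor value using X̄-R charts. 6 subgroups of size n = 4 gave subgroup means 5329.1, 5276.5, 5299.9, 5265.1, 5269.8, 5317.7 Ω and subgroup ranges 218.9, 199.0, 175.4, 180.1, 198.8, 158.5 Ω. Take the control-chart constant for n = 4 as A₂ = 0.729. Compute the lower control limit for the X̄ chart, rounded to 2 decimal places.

X̄̄ = (5329.1 + 5276.5 + 5299.9 + 5265.1 + 5269.8 + 5317.7) / 6 = 31758.1000 / 6 = 5293.0167
R̄ = (218.9 + 199.0 + 175.4 + 180.1 + 198.8 + 158.5) / 6 = 1130.7000 / 6 = 188.4500
LCL = X̄̄ − A₂·R̄ = 5293.0167 − 0.729 × 188.4500 = 5155.6366

5155.64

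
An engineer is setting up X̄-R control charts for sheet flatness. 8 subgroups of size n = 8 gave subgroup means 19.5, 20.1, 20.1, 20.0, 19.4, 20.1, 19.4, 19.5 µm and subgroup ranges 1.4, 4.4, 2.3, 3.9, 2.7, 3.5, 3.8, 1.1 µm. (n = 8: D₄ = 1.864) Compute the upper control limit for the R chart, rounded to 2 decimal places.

5.38

R̄ = (1.4 + 4.4 + 2.3 + 3.9 + 2.7 + 3.5 + 3.8 + 1.1) / 8 = 23.1000 / 8 = 2.8875
UCL_R = D₄·R̄ = 1.864 × 2.8875 = 5.3823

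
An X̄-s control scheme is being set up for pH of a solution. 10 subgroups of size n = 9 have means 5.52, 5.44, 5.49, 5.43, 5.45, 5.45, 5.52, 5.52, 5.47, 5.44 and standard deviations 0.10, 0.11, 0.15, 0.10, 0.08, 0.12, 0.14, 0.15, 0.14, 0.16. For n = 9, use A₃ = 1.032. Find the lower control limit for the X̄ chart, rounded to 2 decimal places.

X̄̄ = (5.52 + 5.44 + 5.49 + 5.43 + 5.45 + 5.45 + 5.52 + 5.52 + 5.47 + 5.44) / 10 = 5.4730
s̄ = (0.10 + 0.11 + 0.15 + 0.10 + 0.08 + 0.12 + 0.14 + 0.15 + 0.14 + 0.16) / 10 = 0.1250
LCL = X̄̄ − A₃·s̄ = 5.4730 − 1.032 × 0.1250 = 5.3440

5.34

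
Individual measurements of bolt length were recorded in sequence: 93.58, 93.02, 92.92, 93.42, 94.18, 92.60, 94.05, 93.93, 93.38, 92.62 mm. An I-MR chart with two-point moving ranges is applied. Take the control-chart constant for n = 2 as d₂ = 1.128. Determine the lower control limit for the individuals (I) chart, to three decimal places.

91.485

X̄ = (93.58 + 93.02 + 92.92 + 93.42 + 94.18 + 92.60 + 94.05 + 93.93 + 93.38 + 92.62) / 10 = 93.3700
Moving ranges: 0.56, 0.10, 0.50, 0.76, 1.58, 1.45, 0.12, 0.55, 0.76; M̄R̄ = 6.3800 / 9 = 0.7089
LCL = X̄ − 3·M̄R̄/d₂ = 93.3700 − 3 × 0.7089 / 1.128 = 91.4847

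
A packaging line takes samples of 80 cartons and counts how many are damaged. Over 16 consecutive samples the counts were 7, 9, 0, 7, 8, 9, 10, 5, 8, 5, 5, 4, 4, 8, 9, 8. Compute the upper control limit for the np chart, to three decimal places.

p̄ = Σdᵢ / (k·n) = 106 / (16 × 80) = 0.08281
UCL = np̄ + 3·√(np̄(1−p̄)) = 6.6250 + 3 × √(6.6250×0.91719) = 6.6250 + 3 × 2.4650 = 14.0201

14.020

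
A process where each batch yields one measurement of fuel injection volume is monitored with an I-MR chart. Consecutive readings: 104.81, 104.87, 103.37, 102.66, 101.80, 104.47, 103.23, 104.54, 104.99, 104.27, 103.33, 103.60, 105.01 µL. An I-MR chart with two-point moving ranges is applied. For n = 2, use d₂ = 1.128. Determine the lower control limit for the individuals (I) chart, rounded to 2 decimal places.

X̄ = (104.81 + 104.87 + 103.37 + 102.66 + 101.80 + 104.47 + 103.23 + 104.54 + 104.99 + 104.27 + 103.33 + 103.60 + 105.01) / 13 = 103.9192
Moving ranges: 0.06, 1.50, 0.71, 0.86, 2.67, 1.24, 1.31, 0.45, 0.72, 0.94, 0.27, 1.41; M̄R̄ = 12.1400 / 12 = 1.0117
LCL = X̄ − 3·M̄R̄/d₂ = 103.9192 − 3 × 1.0117 / 1.128 = 101.2286

101.23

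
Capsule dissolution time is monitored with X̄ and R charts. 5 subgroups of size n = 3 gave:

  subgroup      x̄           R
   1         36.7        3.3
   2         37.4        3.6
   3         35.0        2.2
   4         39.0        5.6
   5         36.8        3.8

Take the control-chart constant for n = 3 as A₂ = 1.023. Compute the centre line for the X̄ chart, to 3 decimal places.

36.980

X̄̄ = (36.7 + 37.4 + 35.0 + 39.0 + 36.8) / 5 = 184.9000 / 5 = 36.9800
CL = X̄̄ = 36.9800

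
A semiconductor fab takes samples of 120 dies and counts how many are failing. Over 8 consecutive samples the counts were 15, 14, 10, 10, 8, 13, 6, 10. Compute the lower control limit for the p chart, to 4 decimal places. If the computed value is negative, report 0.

0.0114

p̄ = Σdᵢ / (k·n) = 86 / (8 × 120) = 0.08958
LCL = p̄ − 3·√(p̄(1−p̄)/n) = 0.08958 − 3 × 0.02607 = 0.01137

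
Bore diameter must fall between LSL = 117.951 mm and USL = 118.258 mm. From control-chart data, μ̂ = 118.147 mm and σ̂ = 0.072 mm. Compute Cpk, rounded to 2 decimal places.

Cpu = (USL − μ̂) / (3σ̂) = (118.258 − 118.147) / (3 × 0.072) = 0.5139; Cpl = (μ̂ − LSL) / (3σ̂) = (118.147 − 117.951) / (3 × 0.072) = 0.9074; Cpk = min(Cpu, Cpl) = 0.5139

0.51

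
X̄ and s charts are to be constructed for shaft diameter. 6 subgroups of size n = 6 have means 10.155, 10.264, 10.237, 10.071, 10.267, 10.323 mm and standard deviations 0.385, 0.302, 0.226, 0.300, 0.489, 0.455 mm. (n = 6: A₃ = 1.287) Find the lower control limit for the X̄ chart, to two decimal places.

X̄̄ = (10.155 + 10.264 + 10.237 + 10.071 + 10.267 + 10.323) / 6 = 10.2195
s̄ = (0.385 + 0.302 + 0.226 + 0.300 + 0.489 + 0.455) / 6 = 0.3595
LCL = X̄̄ − A₃·s̄ = 10.2195 − 1.287 × 0.3595 = 9.7568

9.76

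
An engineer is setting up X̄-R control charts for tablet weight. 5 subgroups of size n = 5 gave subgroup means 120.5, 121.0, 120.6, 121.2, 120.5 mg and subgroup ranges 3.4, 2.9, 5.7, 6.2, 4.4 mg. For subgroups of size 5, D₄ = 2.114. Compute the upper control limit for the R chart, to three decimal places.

9.555

R̄ = (3.4 + 2.9 + 5.7 + 6.2 + 4.4) / 5 = 22.6000 / 5 = 4.5200
UCL_R = D₄·R̄ = 2.114 × 4.5200 = 9.5553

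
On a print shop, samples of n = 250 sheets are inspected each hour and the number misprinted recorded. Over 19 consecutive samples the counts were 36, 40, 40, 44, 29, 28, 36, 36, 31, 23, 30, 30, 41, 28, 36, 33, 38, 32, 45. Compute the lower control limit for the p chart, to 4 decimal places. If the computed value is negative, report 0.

0.0726

p̄ = Σdᵢ / (k·n) = 656 / (19 × 250) = 0.13811
LCL = p̄ − 3·√(p̄(1−p̄)/n) = 0.13811 − 3 × 0.02182 = 0.07264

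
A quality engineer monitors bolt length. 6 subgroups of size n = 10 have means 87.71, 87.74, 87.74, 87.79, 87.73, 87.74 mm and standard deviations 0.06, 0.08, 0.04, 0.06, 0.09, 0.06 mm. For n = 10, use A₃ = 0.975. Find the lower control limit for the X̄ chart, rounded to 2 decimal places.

X̄̄ = (87.71 + 87.74 + 87.74 + 87.79 + 87.73 + 87.74) / 6 = 87.7417
s̄ = (0.06 + 0.08 + 0.04 + 0.06 + 0.09 + 0.06) / 6 = 0.0650
LCL = X̄̄ − A₃·s̄ = 87.7417 − 0.975 × 0.0650 = 87.6783

87.68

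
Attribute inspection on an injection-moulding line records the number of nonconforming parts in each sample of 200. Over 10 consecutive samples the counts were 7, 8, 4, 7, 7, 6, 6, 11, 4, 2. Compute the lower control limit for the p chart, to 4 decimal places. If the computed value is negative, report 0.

0.0000

p̄ = Σdᵢ / (k·n) = 62 / (10 × 200) = 0.03100
LCL = p̄ − 3·√(p̄(1−p̄)/n) = 0.03100 − 3 × 0.01226 = -0.00577 → 0 (negative, so LCL = 0)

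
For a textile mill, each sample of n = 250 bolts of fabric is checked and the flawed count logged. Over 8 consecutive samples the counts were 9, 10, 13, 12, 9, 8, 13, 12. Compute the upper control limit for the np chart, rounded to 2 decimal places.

p̄ = Σdᵢ / (k·n) = 86 / (8 × 250) = 0.04300
UCL = np̄ + 3·√(np̄(1−p̄)) = 10.7500 + 3 × √(10.7500×0.95700) = 10.7500 + 3 × 3.2075 = 20.3724

20.37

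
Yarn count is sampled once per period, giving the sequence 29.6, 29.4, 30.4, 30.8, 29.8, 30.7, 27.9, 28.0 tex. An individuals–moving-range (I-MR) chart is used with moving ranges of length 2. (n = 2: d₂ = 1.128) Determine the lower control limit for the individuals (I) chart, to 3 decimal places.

27.143

X̄ = (29.6 + 29.4 + 30.4 + 30.8 + 29.8 + 30.7 + 27.9 + 28.0) / 8 = 29.5750
Moving ranges: 0.2, 1.0, 0.4, 1.0, 0.9, 2.8, 0.1; M̄R̄ = 6.4000 / 7 = 0.9143
LCL = X̄ − 3·M̄R̄/d₂ = 29.5750 − 3 × 0.9143 / 1.128 = 27.1434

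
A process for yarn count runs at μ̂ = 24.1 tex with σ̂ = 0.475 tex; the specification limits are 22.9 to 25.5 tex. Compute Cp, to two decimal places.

0.91

Cp = (USL − LSL) / (6σ̂) = (25.5 − 22.9) / (6 × 0.475) = 2.6000 / 2.8500 = 0.9123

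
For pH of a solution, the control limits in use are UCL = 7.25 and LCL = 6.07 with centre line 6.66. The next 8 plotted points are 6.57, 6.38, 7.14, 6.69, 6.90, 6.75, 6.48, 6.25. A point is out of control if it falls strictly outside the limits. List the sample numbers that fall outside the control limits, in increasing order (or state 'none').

none

All 8 points lie within [6.07, 7.25].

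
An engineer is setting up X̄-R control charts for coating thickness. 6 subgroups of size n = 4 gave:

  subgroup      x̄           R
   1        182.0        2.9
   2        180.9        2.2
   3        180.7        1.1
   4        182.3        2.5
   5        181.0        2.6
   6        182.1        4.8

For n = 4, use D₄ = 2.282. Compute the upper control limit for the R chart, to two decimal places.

R̄ = (2.9 + 2.2 + 1.1 + 2.5 + 2.6 + 4.8) / 6 = 16.1000 / 6 = 2.6833
UCL_R = D₄·R̄ = 2.282 × 2.6833 = 6.1234

6.12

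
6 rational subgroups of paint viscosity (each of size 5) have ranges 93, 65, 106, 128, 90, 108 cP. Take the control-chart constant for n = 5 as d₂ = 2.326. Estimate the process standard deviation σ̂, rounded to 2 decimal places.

R̄ = (93 + 65 + 106 + 128 + 90 + 108) / 6 = 98.3333
σ̂ = R̄ / d₂ = 98.3333 / 2.326 = 42.2757

42.28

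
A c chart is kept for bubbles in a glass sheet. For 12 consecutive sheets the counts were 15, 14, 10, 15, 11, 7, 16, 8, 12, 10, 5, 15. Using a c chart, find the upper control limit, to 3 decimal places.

c̄ = (15 + 14 + 10 + 15 + 11 + 7 + 16 + 8 + 12 + 10 + 5 + 15) / 12 = 138 / 12 = 11.5000
UCL = c̄ + 3√c̄ = 11.5000 + 3 × √11.5000 = 11.5000 + 3 × 3.3912 = 21.6735

21.673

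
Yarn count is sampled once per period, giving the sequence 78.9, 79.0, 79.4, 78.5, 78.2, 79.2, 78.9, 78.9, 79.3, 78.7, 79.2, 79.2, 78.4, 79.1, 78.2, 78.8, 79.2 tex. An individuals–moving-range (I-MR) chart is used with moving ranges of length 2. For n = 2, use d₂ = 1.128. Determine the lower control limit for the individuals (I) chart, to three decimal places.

77.575

X̄ = (78.9 + 79.0 + 79.4 + 78.5 + 78.2 + 79.2 + 78.9 + 78.9 + 79.3 + 78.7 + 79.2 + 79.2 + 78.4 + 79.1 + 78.2 + 78.8 + 79.2) / 17 = 78.8882
Moving ranges: 0.1, 0.4, 0.9, 0.3, 1.0, 0.3, 0.0, 0.4, 0.6, 0.5, 0.0, 0.8, 0.7, 0.9, 0.6, 0.4; M̄R̄ = 7.9000 / 16 = 0.4938
LCL = X̄ − 3·M̄R̄/d₂ = 78.8882 − 3 × 0.4938 / 1.128 = 77.5751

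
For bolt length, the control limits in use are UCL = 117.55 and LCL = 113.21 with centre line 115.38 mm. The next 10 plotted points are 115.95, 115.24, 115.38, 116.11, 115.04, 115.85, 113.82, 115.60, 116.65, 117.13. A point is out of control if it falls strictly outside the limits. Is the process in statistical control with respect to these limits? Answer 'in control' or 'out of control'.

in control

All 10 points lie within [113.21, 117.55].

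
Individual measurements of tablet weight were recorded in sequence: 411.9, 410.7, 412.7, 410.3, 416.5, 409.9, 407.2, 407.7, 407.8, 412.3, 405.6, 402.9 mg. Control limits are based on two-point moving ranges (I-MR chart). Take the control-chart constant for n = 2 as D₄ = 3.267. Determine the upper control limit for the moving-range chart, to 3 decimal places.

Moving ranges: 1.2, 2.0, 2.4, 6.2, 6.6, 2.7, 0.5, 0.1, 4.5, 6.7, 2.7; M̄R̄ = 35.6000 / 11 = 3.2364
UCL_MR = D₄·M̄R̄ = 3.267 × 3.2364 = 10.5732

10.573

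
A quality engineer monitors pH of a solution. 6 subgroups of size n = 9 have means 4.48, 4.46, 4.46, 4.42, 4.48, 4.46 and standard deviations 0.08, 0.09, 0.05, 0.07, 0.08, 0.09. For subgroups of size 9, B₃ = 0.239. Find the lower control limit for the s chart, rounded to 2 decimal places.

0.02

s̄ = (0.08 + 0.09 + 0.05 + 0.07 + 0.08 + 0.09) / 6 = 0.0767
LCL_s = B₃·s̄ = 0.239 × 0.0767 = 0.0183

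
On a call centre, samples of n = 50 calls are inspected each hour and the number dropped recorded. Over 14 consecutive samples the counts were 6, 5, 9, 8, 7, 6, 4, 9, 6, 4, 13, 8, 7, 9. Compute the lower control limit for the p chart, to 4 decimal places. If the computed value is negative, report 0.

p̄ = Σdᵢ / (k·n) = 101 / (14 × 50) = 0.14429
LCL = p̄ − 3·√(p̄(1−p̄)/n) = 0.14429 − 3 × 0.04969 = -0.00479 → 0 (negative, so LCL = 0)

0.0000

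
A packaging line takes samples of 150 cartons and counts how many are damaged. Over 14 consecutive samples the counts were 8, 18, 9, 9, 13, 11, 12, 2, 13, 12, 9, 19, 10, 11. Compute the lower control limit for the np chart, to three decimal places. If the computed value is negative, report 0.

1.508

p̄ = Σdᵢ / (k·n) = 156 / (14 × 150) = 0.07429
LCL = np̄ − 3·√(np̄(1−p̄)) = 11.1429 − 3 × 3.2117 = 1.5077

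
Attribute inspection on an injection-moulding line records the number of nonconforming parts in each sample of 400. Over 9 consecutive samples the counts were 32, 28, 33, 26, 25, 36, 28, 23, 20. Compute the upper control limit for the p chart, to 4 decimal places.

p̄ = Σdᵢ / (k·n) = 251 / (9 × 400) = 0.06972
UCL = p̄ + 3·√(p̄(1−p̄)/n) = 0.06972 + 3 × √(0.06972×0.93028/400) = 0.06972 + 3 × 0.01273 = 0.10792

0.1079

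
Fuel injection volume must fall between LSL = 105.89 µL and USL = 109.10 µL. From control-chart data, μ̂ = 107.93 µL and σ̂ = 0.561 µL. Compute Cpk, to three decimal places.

Cpu = (USL − μ̂) / (3σ̂) = (109.10 − 107.93) / (3 × 0.561) = 0.6952; Cpl = (μ̂ − LSL) / (3σ̂) = (107.93 − 105.89) / (3 × 0.561) = 1.2121; Cpk = min(Cpu, Cpl) = 0.6952

0.695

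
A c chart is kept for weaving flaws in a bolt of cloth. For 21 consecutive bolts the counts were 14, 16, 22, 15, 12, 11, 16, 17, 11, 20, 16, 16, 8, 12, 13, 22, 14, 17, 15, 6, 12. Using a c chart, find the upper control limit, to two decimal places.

c̄ = (14 + 16 + 22 + 15 + 12 + 11 + 16 + 17 + 11 + 20 + 16 + 16 + 8 + 12 + 13 + 22 + 14 + 17 + 15 + 6 + 12) / 21 = 305 / 21 = 14.5238
UCL = c̄ + 3√c̄ = 14.5238 + 3 × √14.5238 = 14.5238 + 3 × 3.8110 = 25.9568

25.96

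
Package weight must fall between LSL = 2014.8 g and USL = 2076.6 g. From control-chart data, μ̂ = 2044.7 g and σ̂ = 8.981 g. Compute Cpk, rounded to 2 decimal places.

1.11

Cpu = (USL − μ̂) / (3σ̂) = (2076.6 − 2044.7) / (3 × 8.981) = 1.1840; Cpl = (μ̂ − LSL) / (3σ̂) = (2044.7 − 2014.8) / (3 × 8.981) = 1.1098; Cpk = min(Cpu, Cpl) = 1.1098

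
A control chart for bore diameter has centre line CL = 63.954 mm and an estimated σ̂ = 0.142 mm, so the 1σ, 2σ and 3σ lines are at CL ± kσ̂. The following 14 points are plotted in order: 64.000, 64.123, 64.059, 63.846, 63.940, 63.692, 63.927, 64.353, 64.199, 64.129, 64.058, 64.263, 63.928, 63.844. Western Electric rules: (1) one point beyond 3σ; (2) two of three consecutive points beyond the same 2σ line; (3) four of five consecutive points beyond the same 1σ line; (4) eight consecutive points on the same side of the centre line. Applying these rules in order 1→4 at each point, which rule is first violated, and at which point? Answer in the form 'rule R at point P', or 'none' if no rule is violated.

Zone of each point (C = within 1σ̂, B = 1σ̂–2σ̂, A = 2σ̂–3σ̂, * = beyond 3σ̂; sign = side of CL): 1:+C, 2:+B, 3:+C, 4:-C, 5:-C, 6:-B, 7:-C, 8:+A, 9:+B, 10:+B, 11:+C, 12:+A, 13:-C, 14:-C
Rule 3 (four of five consecutive points beyond the same 1σ limit) is satisfied at point 12.

rule 3 at point 12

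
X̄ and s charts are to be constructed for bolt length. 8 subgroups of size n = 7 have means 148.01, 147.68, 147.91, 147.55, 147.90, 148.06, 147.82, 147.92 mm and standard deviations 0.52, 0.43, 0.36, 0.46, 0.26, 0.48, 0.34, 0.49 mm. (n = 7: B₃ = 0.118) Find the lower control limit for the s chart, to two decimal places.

s̄ = (0.52 + 0.43 + 0.36 + 0.46 + 0.26 + 0.48 + 0.34 + 0.49) / 8 = 0.4175
LCL_s = B₃·s̄ = 0.118 × 0.4175 = 0.0493

0.05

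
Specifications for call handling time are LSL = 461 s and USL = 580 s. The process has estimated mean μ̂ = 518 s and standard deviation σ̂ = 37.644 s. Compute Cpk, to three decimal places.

0.505

Cpu = (USL − μ̂) / (3σ̂) = (580 − 518) / (3 × 37.644) = 0.5490; Cpl = (μ̂ − LSL) / (3σ̂) = (518 − 461) / (3 × 37.644) = 0.5047; Cpk = min(Cpu, Cpl) = 0.5047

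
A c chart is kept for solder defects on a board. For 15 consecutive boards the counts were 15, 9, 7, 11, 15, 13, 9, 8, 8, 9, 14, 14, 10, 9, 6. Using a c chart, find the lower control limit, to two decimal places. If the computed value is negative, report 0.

c̄ = (15 + 9 + 7 + 11 + 15 + 13 + 9 + 8 + 8 + 9 + 14 + 14 + 10 + 9 + 6) / 15 = 157 / 15 = 10.4667
LCL = c̄ − 3√c̄ = 10.4667 − 3 × 3.2352 = 0.7610

0.76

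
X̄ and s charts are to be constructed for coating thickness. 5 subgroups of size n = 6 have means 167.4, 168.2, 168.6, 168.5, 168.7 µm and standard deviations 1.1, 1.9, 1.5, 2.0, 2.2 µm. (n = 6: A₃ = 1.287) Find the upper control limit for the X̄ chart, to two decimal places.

X̄̄ = (167.4 + 168.2 + 168.6 + 168.5 + 168.7) / 5 = 168.2800
s̄ = (1.1 + 1.9 + 1.5 + 2.0 + 2.2) / 5 = 1.7400
UCL = X̄̄ + A₃·s̄ = 168.2800 + 1.287 × 1.7400 = 170.5194

170.52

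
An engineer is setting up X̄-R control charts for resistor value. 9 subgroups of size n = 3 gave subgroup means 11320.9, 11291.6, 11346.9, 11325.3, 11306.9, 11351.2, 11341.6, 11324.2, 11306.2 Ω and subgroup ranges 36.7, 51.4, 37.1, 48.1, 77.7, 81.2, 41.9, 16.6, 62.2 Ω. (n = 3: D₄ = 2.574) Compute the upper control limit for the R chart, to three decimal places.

R̄ = (36.7 + 51.4 + 37.1 + 48.1 + 77.7 + 81.2 + 41.9 + 16.6 + 62.2) / 9 = 452.9000 / 9 = 50.3222
UCL_R = D₄·R̄ = 2.574 × 50.3222 = 129.5294

129.529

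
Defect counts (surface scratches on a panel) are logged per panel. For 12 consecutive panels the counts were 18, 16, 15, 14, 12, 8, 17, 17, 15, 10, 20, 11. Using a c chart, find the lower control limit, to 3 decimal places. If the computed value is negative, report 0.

c̄ = (18 + 16 + 15 + 14 + 12 + 8 + 17 + 17 + 15 + 10 + 20 + 11) / 12 = 173 / 12 = 14.4167
LCL = c̄ − 3√c̄ = 14.4167 − 3 × 3.7969 = 3.0259

3.026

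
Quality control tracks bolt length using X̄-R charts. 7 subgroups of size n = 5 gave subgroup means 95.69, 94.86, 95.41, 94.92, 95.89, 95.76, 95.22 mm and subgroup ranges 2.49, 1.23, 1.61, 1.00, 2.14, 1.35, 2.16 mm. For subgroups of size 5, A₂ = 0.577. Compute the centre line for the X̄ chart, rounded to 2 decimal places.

95.39

X̄̄ = (95.69 + 94.86 + 95.41 + 94.92 + 95.89 + 95.76 + 95.22) / 7 = 667.7500 / 7 = 95.3929
CL = X̄̄ = 95.3929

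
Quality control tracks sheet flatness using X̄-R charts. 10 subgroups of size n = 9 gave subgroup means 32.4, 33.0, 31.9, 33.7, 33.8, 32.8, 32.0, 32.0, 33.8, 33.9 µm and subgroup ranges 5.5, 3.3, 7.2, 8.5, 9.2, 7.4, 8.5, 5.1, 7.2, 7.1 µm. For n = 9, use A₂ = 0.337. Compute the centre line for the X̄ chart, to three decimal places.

X̄̄ = (32.4 + 33.0 + 31.9 + 33.7 + 33.8 + 32.8 + 32.0 + 32.0 + 33.8 + 33.9) / 10 = 329.3000 / 10 = 32.9300
CL = X̄̄ = 32.9300

32.930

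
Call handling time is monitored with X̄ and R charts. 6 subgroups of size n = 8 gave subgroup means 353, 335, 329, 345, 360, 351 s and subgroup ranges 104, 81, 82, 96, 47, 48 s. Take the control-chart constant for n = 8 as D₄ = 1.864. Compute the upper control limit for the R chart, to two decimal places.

142.29

R̄ = (104 + 81 + 82 + 96 + 47 + 48) / 6 = 458.0000 / 6 = 76.3333
UCL_R = D₄·R̄ = 1.864 × 76.3333 = 142.2853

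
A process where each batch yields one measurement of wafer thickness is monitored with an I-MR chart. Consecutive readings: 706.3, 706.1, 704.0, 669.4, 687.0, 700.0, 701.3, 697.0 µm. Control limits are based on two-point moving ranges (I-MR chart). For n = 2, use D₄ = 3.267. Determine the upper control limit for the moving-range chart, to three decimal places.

34.117

Moving ranges: 0.2, 2.1, 34.6, 17.6, 13.0, 1.3, 4.3; M̄R̄ = 73.1000 / 7 = 10.4429
UCL_MR = D₄·M̄R̄ = 3.267 × 10.4429 = 34.1168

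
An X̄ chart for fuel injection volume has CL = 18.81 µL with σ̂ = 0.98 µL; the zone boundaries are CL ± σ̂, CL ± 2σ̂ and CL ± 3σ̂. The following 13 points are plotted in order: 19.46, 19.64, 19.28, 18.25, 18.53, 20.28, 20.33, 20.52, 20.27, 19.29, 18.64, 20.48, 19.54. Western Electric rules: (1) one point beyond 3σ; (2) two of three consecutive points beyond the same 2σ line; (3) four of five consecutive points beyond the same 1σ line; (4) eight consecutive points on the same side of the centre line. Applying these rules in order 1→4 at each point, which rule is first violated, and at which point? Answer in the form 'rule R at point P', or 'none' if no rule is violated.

Zone of each point (C = within 1σ̂, B = 1σ̂–2σ̂, A = 2σ̂–3σ̂, * = beyond 3σ̂; sign = side of CL): 1:+C, 2:+C, 3:+C, 4:-C, 5:-C, 6:+B, 7:+B, 8:+B, 9:+B, 10:+C, 11:-C, 12:+B, 13:+C
Rule 3 (four of five consecutive points beyond the same 1σ limit) is satisfied at point 9.

rule 3 at point 9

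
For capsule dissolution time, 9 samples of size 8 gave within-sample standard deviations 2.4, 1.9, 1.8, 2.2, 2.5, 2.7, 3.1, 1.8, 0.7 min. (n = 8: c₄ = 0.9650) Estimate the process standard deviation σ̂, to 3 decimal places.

s̄ = (2.4 + 1.9 + 1.8 + 2.2 + 2.5 + 2.7 + 3.1 + 1.8 + 0.7) / 9 = 2.1222
σ̂ = s̄ / c₄ = 2.1222 / 0.9650 = 2.1992

2.199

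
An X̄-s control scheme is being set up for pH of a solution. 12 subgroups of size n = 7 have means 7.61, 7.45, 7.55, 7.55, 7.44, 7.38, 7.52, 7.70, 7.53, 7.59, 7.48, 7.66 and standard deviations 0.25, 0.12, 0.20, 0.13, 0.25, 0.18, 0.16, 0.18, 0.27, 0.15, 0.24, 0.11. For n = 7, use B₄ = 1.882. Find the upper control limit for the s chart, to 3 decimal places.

0.351

s̄ = (0.25 + 0.12 + 0.20 + 0.13 + 0.25 + 0.18 + 0.16 + 0.18 + 0.27 + 0.15 + 0.24 + 0.11) / 12 = 0.1867
UCL_s = B₄·s̄ = 1.882 × 0.1867 = 0.3513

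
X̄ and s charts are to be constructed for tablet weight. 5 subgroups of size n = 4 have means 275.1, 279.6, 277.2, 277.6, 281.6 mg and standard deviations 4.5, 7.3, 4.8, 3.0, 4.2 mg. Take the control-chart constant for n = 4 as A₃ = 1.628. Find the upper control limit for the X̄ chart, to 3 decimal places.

285.969

X̄̄ = (275.1 + 279.6 + 277.2 + 277.6 + 281.6) / 5 = 278.2200
s̄ = (4.5 + 7.3 + 4.8 + 3.0 + 4.2) / 5 = 4.7600
UCL = X̄̄ + A₃·s̄ = 278.2200 + 1.628 × 4.7600 = 285.9693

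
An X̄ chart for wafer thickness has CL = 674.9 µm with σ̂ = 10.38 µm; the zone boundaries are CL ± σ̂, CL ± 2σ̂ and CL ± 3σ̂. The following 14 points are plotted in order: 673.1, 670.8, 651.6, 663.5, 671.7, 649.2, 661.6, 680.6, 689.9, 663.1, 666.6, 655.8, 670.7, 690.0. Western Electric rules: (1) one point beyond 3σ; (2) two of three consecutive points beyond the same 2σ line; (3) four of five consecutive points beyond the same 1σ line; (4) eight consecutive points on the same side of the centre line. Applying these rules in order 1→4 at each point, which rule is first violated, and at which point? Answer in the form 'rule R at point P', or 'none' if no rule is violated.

rule 3 at point 7

Zone of each point (C = within 1σ̂, B = 1σ̂–2σ̂, A = 2σ̂–3σ̂, * = beyond 3σ̂; sign = side of CL): 1:-C, 2:-C, 3:-A, 4:-B, 5:-C, 6:-A, 7:-B, 8:+C, 9:+B, 10:-B, 11:-C, 12:-B, 13:-C, 14:+B
Rule 3 (four of five consecutive points beyond the same 1σ limit) is satisfied at point 7.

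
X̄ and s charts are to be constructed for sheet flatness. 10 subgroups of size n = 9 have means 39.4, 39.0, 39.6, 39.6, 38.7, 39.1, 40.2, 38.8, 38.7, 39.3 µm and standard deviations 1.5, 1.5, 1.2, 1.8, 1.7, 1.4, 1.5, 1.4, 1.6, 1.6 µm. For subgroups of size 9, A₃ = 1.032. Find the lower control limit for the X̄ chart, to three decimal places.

37.671

X̄̄ = (39.4 + 39.0 + 39.6 + 39.6 + 38.7 + 39.1 + 40.2 + 38.8 + 38.7 + 39.3) / 10 = 39.2400
s̄ = (1.5 + 1.5 + 1.2 + 1.8 + 1.7 + 1.4 + 1.5 + 1.4 + 1.6 + 1.6) / 10 = 1.5200
LCL = X̄̄ − A₃·s̄ = 39.2400 − 1.032 × 1.5200 = 37.6714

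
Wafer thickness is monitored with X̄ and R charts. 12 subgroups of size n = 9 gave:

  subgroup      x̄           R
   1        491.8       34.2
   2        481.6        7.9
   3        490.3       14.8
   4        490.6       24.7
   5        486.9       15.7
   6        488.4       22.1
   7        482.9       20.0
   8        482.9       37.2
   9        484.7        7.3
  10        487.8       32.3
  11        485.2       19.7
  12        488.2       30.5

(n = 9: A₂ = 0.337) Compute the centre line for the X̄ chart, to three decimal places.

486.775

X̄̄ = (491.8 + 481.6 + 490.3 + 490.6 + 486.9 + 488.4 + 482.9 + 482.9 + 484.7 + 487.8 + 485.2 + 488.2) / 12 = 5841.3000 / 12 = 486.7750
CL = X̄̄ = 486.7750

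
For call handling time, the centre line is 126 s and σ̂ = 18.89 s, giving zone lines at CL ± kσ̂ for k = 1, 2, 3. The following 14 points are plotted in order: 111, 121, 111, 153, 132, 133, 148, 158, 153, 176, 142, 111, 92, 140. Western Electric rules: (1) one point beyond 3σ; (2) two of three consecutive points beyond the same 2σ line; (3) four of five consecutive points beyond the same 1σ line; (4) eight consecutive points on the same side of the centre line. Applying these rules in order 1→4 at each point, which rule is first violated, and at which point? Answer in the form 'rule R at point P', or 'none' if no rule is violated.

Zone of each point (C = within 1σ̂, B = 1σ̂–2σ̂, A = 2σ̂–3σ̂, * = beyond 3σ̂; sign = side of CL): 1:-C, 2:-C, 3:-C, 4:+B, 5:+C, 6:+C, 7:+B, 8:+B, 9:+B, 10:+A, 11:+C, 12:-C, 13:-B, 14:+C
Rule 3 (four of five consecutive points beyond the same 1σ limit) is satisfied at point 10.

rule 3 at point 10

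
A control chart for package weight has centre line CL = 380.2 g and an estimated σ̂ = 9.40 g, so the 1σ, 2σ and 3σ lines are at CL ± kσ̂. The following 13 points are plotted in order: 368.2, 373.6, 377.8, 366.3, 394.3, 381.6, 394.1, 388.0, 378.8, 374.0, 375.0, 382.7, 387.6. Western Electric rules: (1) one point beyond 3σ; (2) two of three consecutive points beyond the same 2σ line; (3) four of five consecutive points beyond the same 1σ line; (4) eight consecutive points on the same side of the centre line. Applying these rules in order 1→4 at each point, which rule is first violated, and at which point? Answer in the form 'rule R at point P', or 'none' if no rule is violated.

Zone of each point (C = within 1σ̂, B = 1σ̂–2σ̂, A = 2σ̂–3σ̂, * = beyond 3σ̂; sign = side of CL): 1:-B, 2:-C, 3:-C, 4:-B, 5:+B, 6:+C, 7:+B, 8:+C, 9:-C, 10:-C, 11:-C, 12:+C, 13:+C
No rule fires across all 13 points.

none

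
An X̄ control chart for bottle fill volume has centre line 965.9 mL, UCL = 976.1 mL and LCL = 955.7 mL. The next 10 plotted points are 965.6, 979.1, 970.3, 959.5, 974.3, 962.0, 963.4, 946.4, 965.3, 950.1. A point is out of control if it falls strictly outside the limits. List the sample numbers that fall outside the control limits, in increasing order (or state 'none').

Compare each point to [955.7, 976.1]: sample 2 = 979.1 > UCL; sample 8 = 946.4 < LCL; sample 10 = 950.1 < LCL.

2, 8, 10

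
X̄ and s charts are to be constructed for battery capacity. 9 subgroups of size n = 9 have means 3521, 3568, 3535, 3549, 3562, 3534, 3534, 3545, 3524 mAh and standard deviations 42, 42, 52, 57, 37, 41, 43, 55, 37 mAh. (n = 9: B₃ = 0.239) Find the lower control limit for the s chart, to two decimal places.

s̄ = (42 + 42 + 52 + 57 + 37 + 41 + 43 + 55 + 37) / 9 = 45.1111
LCL_s = B₃·s̄ = 0.239 × 45.1111 = 10.7816

10.78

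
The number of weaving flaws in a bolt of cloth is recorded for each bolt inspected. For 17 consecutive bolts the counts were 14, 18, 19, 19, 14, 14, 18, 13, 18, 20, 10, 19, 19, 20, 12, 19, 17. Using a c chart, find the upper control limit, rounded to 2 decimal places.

c̄ = (14 + 18 + 19 + 19 + 14 + 14 + 18 + 13 + 18 + 20 + 10 + 19 + 19 + 20 + 12 + 19 + 17) / 17 = 283 / 17 = 16.6471
UCL = c̄ + 3√c̄ = 16.6471 + 3 × √16.6471 = 16.6471 + 3 × 4.0801 = 28.8873

28.89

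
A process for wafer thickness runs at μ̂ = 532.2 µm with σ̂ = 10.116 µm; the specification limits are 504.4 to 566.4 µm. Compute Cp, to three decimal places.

Cp = (USL − LSL) / (6σ̂) = (566.4 − 504.4) / (6 × 10.116) = 62.0000 / 60.6960 = 1.0215

1.021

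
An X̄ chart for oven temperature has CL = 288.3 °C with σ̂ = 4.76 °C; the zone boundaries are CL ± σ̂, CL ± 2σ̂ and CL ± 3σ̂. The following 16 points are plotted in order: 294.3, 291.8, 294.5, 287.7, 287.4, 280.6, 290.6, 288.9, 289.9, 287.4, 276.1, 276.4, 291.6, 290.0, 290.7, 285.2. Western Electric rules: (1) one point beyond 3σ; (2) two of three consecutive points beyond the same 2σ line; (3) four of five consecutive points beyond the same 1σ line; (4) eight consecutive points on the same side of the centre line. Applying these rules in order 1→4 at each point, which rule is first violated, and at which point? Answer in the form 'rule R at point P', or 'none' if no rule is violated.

Zone of each point (C = within 1σ̂, B = 1σ̂–2σ̂, A = 2σ̂–3σ̂, * = beyond 3σ̂; sign = side of CL): 1:+B, 2:+C, 3:+B, 4:-C, 5:-C, 6:-B, 7:+C, 8:+C, 9:+C, 10:-C, 11:-A, 12:-A, 13:+C, 14:+C, 15:+C, 16:-C
Rule 2 (two of three consecutive points beyond the same 2σ limit) is satisfied at point 12.

rule 2 at point 12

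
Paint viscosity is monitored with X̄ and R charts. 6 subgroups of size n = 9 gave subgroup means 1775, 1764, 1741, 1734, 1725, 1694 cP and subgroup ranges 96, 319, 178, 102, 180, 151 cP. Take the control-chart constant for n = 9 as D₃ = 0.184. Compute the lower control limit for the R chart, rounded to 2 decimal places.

R̄ = (96 + 319 + 178 + 102 + 180 + 151) / 6 = 1026.0000 / 6 = 171.0000
LCL_R = D₃·R̄ = 0.184 × 171.0000 = 31.4640

31.46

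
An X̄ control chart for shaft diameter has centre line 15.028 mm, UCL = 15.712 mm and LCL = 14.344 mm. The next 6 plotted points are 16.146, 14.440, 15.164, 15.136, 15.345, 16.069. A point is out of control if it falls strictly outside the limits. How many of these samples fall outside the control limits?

Compare each point to [14.344, 15.712]: sample 1 = 16.146 > UCL; sample 6 = 16.069 > UCL.

2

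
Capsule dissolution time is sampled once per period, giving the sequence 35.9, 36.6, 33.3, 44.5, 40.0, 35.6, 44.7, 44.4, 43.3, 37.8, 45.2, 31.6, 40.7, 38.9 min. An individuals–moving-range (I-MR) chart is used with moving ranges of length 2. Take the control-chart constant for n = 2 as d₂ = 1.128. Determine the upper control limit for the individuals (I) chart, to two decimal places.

54.19

X̄ = (35.9 + 36.6 + 33.3 + 44.5 + 40.0 + 35.6 + 44.7 + 44.4 + 43.3 + 37.8 + 45.2 + 31.6 + 40.7 + 38.9) / 14 = 39.4643
Moving ranges: 0.7, 3.3, 11.2, 4.5, 4.4, 9.1, 0.3, 1.1, 5.5, 7.4, 13.6, 9.1, 1.8; M̄R̄ = 72.0000 / 13 = 5.5385
UCL = X̄ + 3·M̄R̄/d₂ = 39.4643 + 3 × 5.5385 / 1.128 = 54.1942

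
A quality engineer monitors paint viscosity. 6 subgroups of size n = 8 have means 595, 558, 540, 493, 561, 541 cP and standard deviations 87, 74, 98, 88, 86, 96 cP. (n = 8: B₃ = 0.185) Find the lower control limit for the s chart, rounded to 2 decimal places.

s̄ = (87 + 74 + 98 + 88 + 86 + 96) / 6 = 88.1667
LCL_s = B₃·s̄ = 0.185 × 88.1667 = 16.3108

16.31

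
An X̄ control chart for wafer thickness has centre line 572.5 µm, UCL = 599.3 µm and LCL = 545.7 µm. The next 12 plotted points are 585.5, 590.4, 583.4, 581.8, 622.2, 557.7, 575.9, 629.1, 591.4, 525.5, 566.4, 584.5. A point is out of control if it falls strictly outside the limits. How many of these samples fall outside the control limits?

Compare each point to [545.7, 599.3]: sample 5 = 622.2 > UCL; sample 8 = 629.1 > UCL; sample 10 = 525.5 < LCL.

3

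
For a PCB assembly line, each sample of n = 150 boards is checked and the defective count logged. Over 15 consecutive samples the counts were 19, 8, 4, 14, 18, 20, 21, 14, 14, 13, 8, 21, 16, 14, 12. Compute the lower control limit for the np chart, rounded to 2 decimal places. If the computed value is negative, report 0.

3.58

p̄ = Σdᵢ / (k·n) = 216 / (15 × 150) = 0.09600
LCL = np̄ − 3·√(np̄(1−p̄)) = 14.4000 − 3 × 3.6080 = 3.5760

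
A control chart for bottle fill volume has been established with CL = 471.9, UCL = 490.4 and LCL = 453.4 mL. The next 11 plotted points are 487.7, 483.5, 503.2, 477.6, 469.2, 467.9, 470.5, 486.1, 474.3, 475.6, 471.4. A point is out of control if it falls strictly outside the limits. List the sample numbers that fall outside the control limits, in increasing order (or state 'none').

Compare each point to [453.4, 490.4]: sample 3 = 503.2 > UCL.

3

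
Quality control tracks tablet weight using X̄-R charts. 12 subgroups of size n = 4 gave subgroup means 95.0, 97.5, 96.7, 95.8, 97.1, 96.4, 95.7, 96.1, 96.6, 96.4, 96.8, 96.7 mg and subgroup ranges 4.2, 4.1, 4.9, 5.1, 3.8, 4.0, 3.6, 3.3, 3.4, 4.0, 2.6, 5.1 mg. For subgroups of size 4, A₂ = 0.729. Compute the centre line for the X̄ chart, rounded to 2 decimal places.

96.40

X̄̄ = (95.0 + 97.5 + 96.7 + 95.8 + 97.1 + 96.4 + 95.7 + 96.1 + 96.6 + 96.4 + 96.8 + 96.7) / 12 = 1156.8000 / 12 = 96.4000
CL = X̄̄ = 96.4000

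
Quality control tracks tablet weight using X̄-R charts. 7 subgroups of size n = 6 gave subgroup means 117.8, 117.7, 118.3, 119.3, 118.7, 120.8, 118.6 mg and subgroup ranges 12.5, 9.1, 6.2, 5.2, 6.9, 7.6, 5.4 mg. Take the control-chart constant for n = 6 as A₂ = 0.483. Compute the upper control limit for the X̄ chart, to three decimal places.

X̄̄ = (117.8 + 117.7 + 118.3 + 119.3 + 118.7 + 120.8 + 118.6) / 7 = 831.2000 / 7 = 118.7429
R̄ = (12.5 + 9.1 + 6.2 + 5.2 + 6.9 + 7.6 + 5.4) / 7 = 52.9000 / 7 = 7.5571
UCL = X̄̄ + A₂·R̄ = 118.7429 + 0.483 × 7.5571 = 122.3930

122.393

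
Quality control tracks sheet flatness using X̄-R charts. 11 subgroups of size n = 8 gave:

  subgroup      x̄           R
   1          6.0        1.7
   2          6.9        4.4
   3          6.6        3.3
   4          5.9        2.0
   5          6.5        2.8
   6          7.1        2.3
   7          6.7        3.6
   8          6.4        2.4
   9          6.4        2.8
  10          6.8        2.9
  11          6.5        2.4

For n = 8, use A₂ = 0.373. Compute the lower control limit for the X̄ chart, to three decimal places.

5.490

X̄̄ = (6.0 + 6.9 + 6.6 + 5.9 + 6.5 + 7.1 + 6.7 + 6.4 + 6.4 + 6.8 + 6.5) / 11 = 71.8000 / 11 = 6.5273
R̄ = (1.7 + 4.4 + 3.3 + 2.0 + 2.8 + 2.3 + 3.6 + 2.4 + 2.8 + 2.9 + 2.4) / 11 = 30.6000 / 11 = 2.7818
LCL = X̄̄ − A₂·R̄ = 6.5273 − 0.373 × 2.7818 = 5.4897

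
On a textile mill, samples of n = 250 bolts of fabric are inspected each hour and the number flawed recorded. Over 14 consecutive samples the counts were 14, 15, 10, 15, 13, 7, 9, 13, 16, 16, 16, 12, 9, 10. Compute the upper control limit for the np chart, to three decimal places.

p̄ = Σdᵢ / (k·n) = 175 / (14 × 250) = 0.05000
UCL = np̄ + 3·√(np̄(1−p̄)) = 12.5000 + 3 × √(12.5000×0.95000) = 12.5000 + 3 × 3.4460 = 22.8380

22.838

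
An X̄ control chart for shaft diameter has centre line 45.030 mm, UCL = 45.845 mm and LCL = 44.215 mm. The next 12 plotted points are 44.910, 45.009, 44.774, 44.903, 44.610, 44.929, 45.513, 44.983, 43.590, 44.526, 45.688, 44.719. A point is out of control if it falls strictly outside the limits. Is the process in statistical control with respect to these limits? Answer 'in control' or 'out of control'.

Compare each point to [44.215, 45.845]: sample 9 = 43.590 < LCL.

out of control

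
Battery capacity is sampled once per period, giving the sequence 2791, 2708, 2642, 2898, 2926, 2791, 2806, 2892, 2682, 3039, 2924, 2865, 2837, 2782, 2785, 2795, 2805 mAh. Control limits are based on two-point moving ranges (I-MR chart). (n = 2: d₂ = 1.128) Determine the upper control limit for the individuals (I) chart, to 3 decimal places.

3073.642

X̄ = (2791 + 2708 + 2642 + 2898 + 2926 + 2791 + 2806 + 2892 + 2682 + 3039 + 2924 + 2865 + 2837 + 2782 + 2785 + 2795 + 2805) / 17 = 2821.6471
Moving ranges: 83, 66, 256, 28, 135, 15, 86, 210, 357, 115, 59, 28, 55, 3, 10, 10; M̄R̄ = 1516.0000 / 16 = 94.7500
UCL = X̄ + 3·M̄R̄/d₂ = 2821.6471 + 3 × 94.7500 / 1.128 = 3073.6417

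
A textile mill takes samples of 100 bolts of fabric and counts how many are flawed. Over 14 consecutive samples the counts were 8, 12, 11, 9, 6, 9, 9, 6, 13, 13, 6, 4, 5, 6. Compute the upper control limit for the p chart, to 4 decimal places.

0.1666

p̄ = Σdᵢ / (k·n) = 117 / (14 × 100) = 0.08357
UCL = p̄ + 3·√(p̄(1−p̄)/n) = 0.08357 + 3 × √(0.08357×0.91643/100) = 0.08357 + 3 × 0.02767 = 0.16659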